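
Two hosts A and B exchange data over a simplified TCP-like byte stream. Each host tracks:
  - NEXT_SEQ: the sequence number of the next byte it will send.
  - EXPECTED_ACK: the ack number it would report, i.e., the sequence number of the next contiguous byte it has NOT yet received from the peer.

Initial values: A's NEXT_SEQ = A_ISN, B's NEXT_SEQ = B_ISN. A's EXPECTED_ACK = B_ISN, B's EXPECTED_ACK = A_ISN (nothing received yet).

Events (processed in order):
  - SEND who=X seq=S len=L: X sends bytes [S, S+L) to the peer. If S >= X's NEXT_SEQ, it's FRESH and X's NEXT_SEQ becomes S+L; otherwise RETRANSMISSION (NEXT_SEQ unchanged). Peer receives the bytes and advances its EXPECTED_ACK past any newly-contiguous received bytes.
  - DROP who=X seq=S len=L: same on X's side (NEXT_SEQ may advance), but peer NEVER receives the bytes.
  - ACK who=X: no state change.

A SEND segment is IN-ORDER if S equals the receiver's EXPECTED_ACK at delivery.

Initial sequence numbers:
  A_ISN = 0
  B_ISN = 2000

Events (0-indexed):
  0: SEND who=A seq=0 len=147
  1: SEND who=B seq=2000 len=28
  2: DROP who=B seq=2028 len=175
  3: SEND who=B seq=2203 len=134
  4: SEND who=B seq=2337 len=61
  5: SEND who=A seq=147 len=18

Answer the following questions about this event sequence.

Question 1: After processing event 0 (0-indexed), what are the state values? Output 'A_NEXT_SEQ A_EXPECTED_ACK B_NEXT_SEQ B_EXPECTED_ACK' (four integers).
After event 0: A_seq=147 A_ack=2000 B_seq=2000 B_ack=147

147 2000 2000 147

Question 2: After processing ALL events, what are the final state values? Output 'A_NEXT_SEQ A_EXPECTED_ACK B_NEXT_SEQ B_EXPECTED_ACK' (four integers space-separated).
Answer: 165 2028 2398 165

Derivation:
After event 0: A_seq=147 A_ack=2000 B_seq=2000 B_ack=147
After event 1: A_seq=147 A_ack=2028 B_seq=2028 B_ack=147
After event 2: A_seq=147 A_ack=2028 B_seq=2203 B_ack=147
After event 3: A_seq=147 A_ack=2028 B_seq=2337 B_ack=147
After event 4: A_seq=147 A_ack=2028 B_seq=2398 B_ack=147
After event 5: A_seq=165 A_ack=2028 B_seq=2398 B_ack=165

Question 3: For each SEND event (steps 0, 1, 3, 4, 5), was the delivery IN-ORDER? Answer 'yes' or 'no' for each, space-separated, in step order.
Step 0: SEND seq=0 -> in-order
Step 1: SEND seq=2000 -> in-order
Step 3: SEND seq=2203 -> out-of-order
Step 4: SEND seq=2337 -> out-of-order
Step 5: SEND seq=147 -> in-order

Answer: yes yes no no yes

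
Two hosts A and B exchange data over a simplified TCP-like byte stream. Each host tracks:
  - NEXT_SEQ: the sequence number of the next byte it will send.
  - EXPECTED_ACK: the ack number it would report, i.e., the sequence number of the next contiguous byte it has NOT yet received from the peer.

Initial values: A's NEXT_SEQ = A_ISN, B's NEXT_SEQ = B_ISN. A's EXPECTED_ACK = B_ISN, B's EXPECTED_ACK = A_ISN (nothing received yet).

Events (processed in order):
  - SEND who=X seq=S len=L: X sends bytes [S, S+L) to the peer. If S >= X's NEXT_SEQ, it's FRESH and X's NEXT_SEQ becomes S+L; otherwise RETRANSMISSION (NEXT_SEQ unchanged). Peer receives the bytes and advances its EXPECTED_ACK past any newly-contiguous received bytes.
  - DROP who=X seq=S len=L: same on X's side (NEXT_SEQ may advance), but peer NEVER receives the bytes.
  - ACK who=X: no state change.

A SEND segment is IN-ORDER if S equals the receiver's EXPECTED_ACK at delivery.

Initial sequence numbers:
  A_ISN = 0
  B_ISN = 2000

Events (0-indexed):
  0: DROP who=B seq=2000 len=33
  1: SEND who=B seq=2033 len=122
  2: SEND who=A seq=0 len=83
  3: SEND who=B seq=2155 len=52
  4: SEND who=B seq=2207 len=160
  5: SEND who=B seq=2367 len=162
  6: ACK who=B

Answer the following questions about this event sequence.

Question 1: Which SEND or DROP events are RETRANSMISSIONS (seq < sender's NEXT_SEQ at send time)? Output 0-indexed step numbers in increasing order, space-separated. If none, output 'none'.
Answer: none

Derivation:
Step 0: DROP seq=2000 -> fresh
Step 1: SEND seq=2033 -> fresh
Step 2: SEND seq=0 -> fresh
Step 3: SEND seq=2155 -> fresh
Step 4: SEND seq=2207 -> fresh
Step 5: SEND seq=2367 -> fresh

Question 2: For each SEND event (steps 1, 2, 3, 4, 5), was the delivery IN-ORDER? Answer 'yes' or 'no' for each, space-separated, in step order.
Step 1: SEND seq=2033 -> out-of-order
Step 2: SEND seq=0 -> in-order
Step 3: SEND seq=2155 -> out-of-order
Step 4: SEND seq=2207 -> out-of-order
Step 5: SEND seq=2367 -> out-of-order

Answer: no yes no no no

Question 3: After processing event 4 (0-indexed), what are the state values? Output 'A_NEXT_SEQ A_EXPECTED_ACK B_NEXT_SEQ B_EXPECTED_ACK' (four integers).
After event 0: A_seq=0 A_ack=2000 B_seq=2033 B_ack=0
After event 1: A_seq=0 A_ack=2000 B_seq=2155 B_ack=0
After event 2: A_seq=83 A_ack=2000 B_seq=2155 B_ack=83
After event 3: A_seq=83 A_ack=2000 B_seq=2207 B_ack=83
After event 4: A_seq=83 A_ack=2000 B_seq=2367 B_ack=83

83 2000 2367 83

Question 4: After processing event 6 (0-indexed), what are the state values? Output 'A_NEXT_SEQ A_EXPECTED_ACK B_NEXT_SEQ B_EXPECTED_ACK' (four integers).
After event 0: A_seq=0 A_ack=2000 B_seq=2033 B_ack=0
After event 1: A_seq=0 A_ack=2000 B_seq=2155 B_ack=0
After event 2: A_seq=83 A_ack=2000 B_seq=2155 B_ack=83
After event 3: A_seq=83 A_ack=2000 B_seq=2207 B_ack=83
After event 4: A_seq=83 A_ack=2000 B_seq=2367 B_ack=83
After event 5: A_seq=83 A_ack=2000 B_seq=2529 B_ack=83
After event 6: A_seq=83 A_ack=2000 B_seq=2529 B_ack=83

83 2000 2529 83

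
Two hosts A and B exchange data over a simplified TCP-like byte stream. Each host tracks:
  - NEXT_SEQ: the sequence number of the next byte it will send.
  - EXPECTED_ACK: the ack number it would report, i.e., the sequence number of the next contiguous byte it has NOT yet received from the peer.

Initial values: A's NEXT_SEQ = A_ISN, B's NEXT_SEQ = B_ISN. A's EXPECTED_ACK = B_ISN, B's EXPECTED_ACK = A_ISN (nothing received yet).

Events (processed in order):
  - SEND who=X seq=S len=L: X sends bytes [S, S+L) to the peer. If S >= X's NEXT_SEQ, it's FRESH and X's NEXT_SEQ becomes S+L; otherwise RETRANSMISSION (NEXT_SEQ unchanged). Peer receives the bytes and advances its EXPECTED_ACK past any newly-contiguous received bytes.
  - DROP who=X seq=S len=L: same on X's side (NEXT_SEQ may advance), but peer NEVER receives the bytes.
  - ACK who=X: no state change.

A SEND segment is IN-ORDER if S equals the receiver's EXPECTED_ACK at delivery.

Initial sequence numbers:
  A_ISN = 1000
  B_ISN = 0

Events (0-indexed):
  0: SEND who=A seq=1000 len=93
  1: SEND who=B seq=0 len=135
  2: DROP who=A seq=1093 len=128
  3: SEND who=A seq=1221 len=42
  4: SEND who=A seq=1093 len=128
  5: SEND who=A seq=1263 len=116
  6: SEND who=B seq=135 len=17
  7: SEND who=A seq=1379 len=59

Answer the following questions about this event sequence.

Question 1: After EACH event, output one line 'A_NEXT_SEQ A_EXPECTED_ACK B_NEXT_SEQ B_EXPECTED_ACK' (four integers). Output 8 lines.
1093 0 0 1093
1093 135 135 1093
1221 135 135 1093
1263 135 135 1093
1263 135 135 1263
1379 135 135 1379
1379 152 152 1379
1438 152 152 1438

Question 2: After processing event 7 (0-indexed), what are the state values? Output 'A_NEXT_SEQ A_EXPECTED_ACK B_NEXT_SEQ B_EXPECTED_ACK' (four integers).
After event 0: A_seq=1093 A_ack=0 B_seq=0 B_ack=1093
After event 1: A_seq=1093 A_ack=135 B_seq=135 B_ack=1093
After event 2: A_seq=1221 A_ack=135 B_seq=135 B_ack=1093
After event 3: A_seq=1263 A_ack=135 B_seq=135 B_ack=1093
After event 4: A_seq=1263 A_ack=135 B_seq=135 B_ack=1263
After event 5: A_seq=1379 A_ack=135 B_seq=135 B_ack=1379
After event 6: A_seq=1379 A_ack=152 B_seq=152 B_ack=1379
After event 7: A_seq=1438 A_ack=152 B_seq=152 B_ack=1438

1438 152 152 1438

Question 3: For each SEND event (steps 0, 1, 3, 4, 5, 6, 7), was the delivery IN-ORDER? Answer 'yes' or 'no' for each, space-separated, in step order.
Answer: yes yes no yes yes yes yes

Derivation:
Step 0: SEND seq=1000 -> in-order
Step 1: SEND seq=0 -> in-order
Step 3: SEND seq=1221 -> out-of-order
Step 4: SEND seq=1093 -> in-order
Step 5: SEND seq=1263 -> in-order
Step 6: SEND seq=135 -> in-order
Step 7: SEND seq=1379 -> in-order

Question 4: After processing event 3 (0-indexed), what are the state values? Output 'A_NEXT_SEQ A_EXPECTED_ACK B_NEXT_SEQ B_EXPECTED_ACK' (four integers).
After event 0: A_seq=1093 A_ack=0 B_seq=0 B_ack=1093
After event 1: A_seq=1093 A_ack=135 B_seq=135 B_ack=1093
After event 2: A_seq=1221 A_ack=135 B_seq=135 B_ack=1093
After event 3: A_seq=1263 A_ack=135 B_seq=135 B_ack=1093

1263 135 135 1093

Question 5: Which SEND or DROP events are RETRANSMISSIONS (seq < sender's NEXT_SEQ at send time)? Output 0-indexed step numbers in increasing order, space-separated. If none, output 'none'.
Answer: 4

Derivation:
Step 0: SEND seq=1000 -> fresh
Step 1: SEND seq=0 -> fresh
Step 2: DROP seq=1093 -> fresh
Step 3: SEND seq=1221 -> fresh
Step 4: SEND seq=1093 -> retransmit
Step 5: SEND seq=1263 -> fresh
Step 6: SEND seq=135 -> fresh
Step 7: SEND seq=1379 -> fresh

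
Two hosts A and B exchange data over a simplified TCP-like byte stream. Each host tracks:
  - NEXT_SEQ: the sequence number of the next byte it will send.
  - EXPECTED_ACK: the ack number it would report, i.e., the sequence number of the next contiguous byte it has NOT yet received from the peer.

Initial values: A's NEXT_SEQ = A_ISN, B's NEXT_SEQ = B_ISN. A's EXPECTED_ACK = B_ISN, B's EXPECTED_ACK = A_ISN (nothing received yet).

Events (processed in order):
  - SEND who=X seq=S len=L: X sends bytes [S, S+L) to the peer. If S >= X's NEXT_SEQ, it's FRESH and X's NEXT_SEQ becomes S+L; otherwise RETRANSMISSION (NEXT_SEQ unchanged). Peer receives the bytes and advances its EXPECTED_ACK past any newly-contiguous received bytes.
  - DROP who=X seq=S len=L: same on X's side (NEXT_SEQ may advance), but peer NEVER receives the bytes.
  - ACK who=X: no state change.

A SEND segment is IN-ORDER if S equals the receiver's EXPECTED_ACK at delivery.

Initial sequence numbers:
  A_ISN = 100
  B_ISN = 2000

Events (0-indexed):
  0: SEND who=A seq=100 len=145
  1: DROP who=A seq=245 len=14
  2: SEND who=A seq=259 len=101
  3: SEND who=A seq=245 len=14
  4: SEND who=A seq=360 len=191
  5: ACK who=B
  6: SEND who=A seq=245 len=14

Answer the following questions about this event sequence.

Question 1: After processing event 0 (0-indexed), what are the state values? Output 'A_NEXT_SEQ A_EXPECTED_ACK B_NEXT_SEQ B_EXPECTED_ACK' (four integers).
After event 0: A_seq=245 A_ack=2000 B_seq=2000 B_ack=245

245 2000 2000 245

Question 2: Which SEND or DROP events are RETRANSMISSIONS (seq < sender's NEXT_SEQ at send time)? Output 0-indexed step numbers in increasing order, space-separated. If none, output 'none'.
Step 0: SEND seq=100 -> fresh
Step 1: DROP seq=245 -> fresh
Step 2: SEND seq=259 -> fresh
Step 3: SEND seq=245 -> retransmit
Step 4: SEND seq=360 -> fresh
Step 6: SEND seq=245 -> retransmit

Answer: 3 6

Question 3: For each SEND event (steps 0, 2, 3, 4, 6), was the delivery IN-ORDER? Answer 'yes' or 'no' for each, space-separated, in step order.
Step 0: SEND seq=100 -> in-order
Step 2: SEND seq=259 -> out-of-order
Step 3: SEND seq=245 -> in-order
Step 4: SEND seq=360 -> in-order
Step 6: SEND seq=245 -> out-of-order

Answer: yes no yes yes no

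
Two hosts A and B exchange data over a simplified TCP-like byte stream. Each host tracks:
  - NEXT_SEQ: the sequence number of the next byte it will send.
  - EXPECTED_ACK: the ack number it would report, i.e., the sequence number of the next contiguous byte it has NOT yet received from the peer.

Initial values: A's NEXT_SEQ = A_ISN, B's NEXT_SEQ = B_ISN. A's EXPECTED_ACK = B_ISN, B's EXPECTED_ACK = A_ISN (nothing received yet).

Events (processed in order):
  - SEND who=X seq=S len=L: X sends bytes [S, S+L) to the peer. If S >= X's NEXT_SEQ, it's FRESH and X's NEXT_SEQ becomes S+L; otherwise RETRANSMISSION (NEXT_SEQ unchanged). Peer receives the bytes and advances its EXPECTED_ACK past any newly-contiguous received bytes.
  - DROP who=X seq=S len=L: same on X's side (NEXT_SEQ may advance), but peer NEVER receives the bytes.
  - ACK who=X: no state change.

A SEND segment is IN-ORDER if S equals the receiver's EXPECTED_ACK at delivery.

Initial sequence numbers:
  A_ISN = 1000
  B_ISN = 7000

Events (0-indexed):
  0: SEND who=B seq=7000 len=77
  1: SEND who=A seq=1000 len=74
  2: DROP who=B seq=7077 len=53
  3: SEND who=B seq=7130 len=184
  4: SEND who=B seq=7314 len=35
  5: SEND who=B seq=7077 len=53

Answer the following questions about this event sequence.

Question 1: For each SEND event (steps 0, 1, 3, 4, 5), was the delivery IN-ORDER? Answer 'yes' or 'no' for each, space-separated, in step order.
Step 0: SEND seq=7000 -> in-order
Step 1: SEND seq=1000 -> in-order
Step 3: SEND seq=7130 -> out-of-order
Step 4: SEND seq=7314 -> out-of-order
Step 5: SEND seq=7077 -> in-order

Answer: yes yes no no yes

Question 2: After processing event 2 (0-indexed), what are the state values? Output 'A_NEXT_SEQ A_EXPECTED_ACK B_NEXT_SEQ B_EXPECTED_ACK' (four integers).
After event 0: A_seq=1000 A_ack=7077 B_seq=7077 B_ack=1000
After event 1: A_seq=1074 A_ack=7077 B_seq=7077 B_ack=1074
After event 2: A_seq=1074 A_ack=7077 B_seq=7130 B_ack=1074

1074 7077 7130 1074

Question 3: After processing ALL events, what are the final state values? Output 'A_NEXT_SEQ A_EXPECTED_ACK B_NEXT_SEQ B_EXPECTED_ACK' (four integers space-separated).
Answer: 1074 7349 7349 1074

Derivation:
After event 0: A_seq=1000 A_ack=7077 B_seq=7077 B_ack=1000
After event 1: A_seq=1074 A_ack=7077 B_seq=7077 B_ack=1074
After event 2: A_seq=1074 A_ack=7077 B_seq=7130 B_ack=1074
After event 3: A_seq=1074 A_ack=7077 B_seq=7314 B_ack=1074
After event 4: A_seq=1074 A_ack=7077 B_seq=7349 B_ack=1074
After event 5: A_seq=1074 A_ack=7349 B_seq=7349 B_ack=1074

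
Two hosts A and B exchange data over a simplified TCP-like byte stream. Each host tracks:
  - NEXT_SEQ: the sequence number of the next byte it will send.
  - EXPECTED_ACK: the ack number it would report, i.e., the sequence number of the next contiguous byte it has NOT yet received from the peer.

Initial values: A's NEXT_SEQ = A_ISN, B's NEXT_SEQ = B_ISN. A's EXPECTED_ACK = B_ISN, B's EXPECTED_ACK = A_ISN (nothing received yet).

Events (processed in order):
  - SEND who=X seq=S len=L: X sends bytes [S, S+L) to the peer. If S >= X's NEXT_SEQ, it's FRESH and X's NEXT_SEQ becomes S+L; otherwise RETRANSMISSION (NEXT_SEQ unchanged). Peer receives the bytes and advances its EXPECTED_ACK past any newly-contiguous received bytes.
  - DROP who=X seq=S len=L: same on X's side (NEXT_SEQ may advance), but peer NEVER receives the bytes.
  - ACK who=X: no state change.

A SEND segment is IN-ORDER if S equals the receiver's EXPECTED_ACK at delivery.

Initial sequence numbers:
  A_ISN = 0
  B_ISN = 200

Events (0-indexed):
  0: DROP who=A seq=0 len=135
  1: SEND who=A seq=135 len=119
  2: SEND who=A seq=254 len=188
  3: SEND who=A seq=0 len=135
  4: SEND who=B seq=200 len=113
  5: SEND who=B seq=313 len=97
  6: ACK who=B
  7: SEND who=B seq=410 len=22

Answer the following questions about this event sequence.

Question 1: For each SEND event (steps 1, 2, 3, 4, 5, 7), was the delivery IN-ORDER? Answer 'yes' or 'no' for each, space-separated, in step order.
Answer: no no yes yes yes yes

Derivation:
Step 1: SEND seq=135 -> out-of-order
Step 2: SEND seq=254 -> out-of-order
Step 3: SEND seq=0 -> in-order
Step 4: SEND seq=200 -> in-order
Step 5: SEND seq=313 -> in-order
Step 7: SEND seq=410 -> in-order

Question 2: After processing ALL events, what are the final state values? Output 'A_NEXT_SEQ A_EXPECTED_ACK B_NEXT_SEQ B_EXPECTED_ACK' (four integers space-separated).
Answer: 442 432 432 442

Derivation:
After event 0: A_seq=135 A_ack=200 B_seq=200 B_ack=0
After event 1: A_seq=254 A_ack=200 B_seq=200 B_ack=0
After event 2: A_seq=442 A_ack=200 B_seq=200 B_ack=0
After event 3: A_seq=442 A_ack=200 B_seq=200 B_ack=442
After event 4: A_seq=442 A_ack=313 B_seq=313 B_ack=442
After event 5: A_seq=442 A_ack=410 B_seq=410 B_ack=442
After event 6: A_seq=442 A_ack=410 B_seq=410 B_ack=442
After event 7: A_seq=442 A_ack=432 B_seq=432 B_ack=442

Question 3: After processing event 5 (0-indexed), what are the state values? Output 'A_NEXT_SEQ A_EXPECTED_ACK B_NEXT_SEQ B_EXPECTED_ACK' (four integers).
After event 0: A_seq=135 A_ack=200 B_seq=200 B_ack=0
After event 1: A_seq=254 A_ack=200 B_seq=200 B_ack=0
After event 2: A_seq=442 A_ack=200 B_seq=200 B_ack=0
After event 3: A_seq=442 A_ack=200 B_seq=200 B_ack=442
After event 4: A_seq=442 A_ack=313 B_seq=313 B_ack=442
After event 5: A_seq=442 A_ack=410 B_seq=410 B_ack=442

442 410 410 442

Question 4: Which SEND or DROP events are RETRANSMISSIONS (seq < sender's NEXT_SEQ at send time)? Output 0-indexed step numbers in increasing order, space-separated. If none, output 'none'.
Answer: 3

Derivation:
Step 0: DROP seq=0 -> fresh
Step 1: SEND seq=135 -> fresh
Step 2: SEND seq=254 -> fresh
Step 3: SEND seq=0 -> retransmit
Step 4: SEND seq=200 -> fresh
Step 5: SEND seq=313 -> fresh
Step 7: SEND seq=410 -> fresh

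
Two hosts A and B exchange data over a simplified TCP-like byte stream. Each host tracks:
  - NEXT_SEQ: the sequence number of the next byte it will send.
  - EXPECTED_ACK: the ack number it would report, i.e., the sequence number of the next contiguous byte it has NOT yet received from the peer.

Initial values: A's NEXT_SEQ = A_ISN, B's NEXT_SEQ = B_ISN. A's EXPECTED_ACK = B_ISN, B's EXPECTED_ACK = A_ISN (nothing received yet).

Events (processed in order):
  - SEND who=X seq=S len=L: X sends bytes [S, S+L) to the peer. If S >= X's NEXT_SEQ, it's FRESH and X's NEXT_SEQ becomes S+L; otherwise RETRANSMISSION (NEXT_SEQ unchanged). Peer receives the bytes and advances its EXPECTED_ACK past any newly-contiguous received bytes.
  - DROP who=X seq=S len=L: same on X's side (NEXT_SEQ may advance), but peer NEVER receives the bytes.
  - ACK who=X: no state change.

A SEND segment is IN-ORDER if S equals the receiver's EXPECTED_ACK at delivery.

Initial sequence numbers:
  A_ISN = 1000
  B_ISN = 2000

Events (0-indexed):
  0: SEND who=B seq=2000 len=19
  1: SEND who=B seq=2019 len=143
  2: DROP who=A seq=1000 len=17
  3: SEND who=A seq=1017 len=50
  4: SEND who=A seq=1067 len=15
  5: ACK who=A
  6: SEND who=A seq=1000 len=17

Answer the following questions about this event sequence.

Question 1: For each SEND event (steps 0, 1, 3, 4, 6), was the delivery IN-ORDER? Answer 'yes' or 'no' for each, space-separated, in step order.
Step 0: SEND seq=2000 -> in-order
Step 1: SEND seq=2019 -> in-order
Step 3: SEND seq=1017 -> out-of-order
Step 4: SEND seq=1067 -> out-of-order
Step 6: SEND seq=1000 -> in-order

Answer: yes yes no no yes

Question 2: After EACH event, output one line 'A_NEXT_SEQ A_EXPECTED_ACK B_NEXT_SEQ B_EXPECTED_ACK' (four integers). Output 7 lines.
1000 2019 2019 1000
1000 2162 2162 1000
1017 2162 2162 1000
1067 2162 2162 1000
1082 2162 2162 1000
1082 2162 2162 1000
1082 2162 2162 1082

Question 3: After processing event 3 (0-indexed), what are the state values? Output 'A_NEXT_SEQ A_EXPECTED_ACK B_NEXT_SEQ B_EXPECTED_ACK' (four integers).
After event 0: A_seq=1000 A_ack=2019 B_seq=2019 B_ack=1000
After event 1: A_seq=1000 A_ack=2162 B_seq=2162 B_ack=1000
After event 2: A_seq=1017 A_ack=2162 B_seq=2162 B_ack=1000
After event 3: A_seq=1067 A_ack=2162 B_seq=2162 B_ack=1000

1067 2162 2162 1000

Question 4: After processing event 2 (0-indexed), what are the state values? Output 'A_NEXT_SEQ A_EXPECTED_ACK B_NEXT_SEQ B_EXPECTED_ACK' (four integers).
After event 0: A_seq=1000 A_ack=2019 B_seq=2019 B_ack=1000
After event 1: A_seq=1000 A_ack=2162 B_seq=2162 B_ack=1000
After event 2: A_seq=1017 A_ack=2162 B_seq=2162 B_ack=1000

1017 2162 2162 1000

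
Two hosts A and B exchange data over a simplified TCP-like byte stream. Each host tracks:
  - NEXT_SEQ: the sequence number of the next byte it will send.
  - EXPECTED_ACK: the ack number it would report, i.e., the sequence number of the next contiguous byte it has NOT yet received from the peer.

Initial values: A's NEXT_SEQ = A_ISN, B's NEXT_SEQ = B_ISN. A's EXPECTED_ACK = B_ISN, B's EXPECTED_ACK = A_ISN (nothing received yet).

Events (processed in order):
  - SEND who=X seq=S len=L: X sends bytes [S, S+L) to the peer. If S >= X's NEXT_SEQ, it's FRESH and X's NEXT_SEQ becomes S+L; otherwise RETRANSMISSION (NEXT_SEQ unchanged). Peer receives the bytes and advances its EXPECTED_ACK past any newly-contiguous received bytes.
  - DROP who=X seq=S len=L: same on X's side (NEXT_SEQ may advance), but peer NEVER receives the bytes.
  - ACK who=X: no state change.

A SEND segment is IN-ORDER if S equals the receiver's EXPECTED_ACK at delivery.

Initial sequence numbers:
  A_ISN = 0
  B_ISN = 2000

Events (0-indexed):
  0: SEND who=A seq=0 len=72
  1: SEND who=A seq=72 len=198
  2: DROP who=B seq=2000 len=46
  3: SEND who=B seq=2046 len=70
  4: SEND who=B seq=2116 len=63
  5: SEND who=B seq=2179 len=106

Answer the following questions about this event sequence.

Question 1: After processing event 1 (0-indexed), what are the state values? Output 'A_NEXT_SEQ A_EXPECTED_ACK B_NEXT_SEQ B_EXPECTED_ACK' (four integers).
After event 0: A_seq=72 A_ack=2000 B_seq=2000 B_ack=72
After event 1: A_seq=270 A_ack=2000 B_seq=2000 B_ack=270

270 2000 2000 270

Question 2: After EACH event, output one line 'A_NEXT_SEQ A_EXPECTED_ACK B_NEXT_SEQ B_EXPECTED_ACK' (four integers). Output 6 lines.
72 2000 2000 72
270 2000 2000 270
270 2000 2046 270
270 2000 2116 270
270 2000 2179 270
270 2000 2285 270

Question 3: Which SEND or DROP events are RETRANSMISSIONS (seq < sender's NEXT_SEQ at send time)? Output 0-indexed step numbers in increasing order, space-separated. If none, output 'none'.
Step 0: SEND seq=0 -> fresh
Step 1: SEND seq=72 -> fresh
Step 2: DROP seq=2000 -> fresh
Step 3: SEND seq=2046 -> fresh
Step 4: SEND seq=2116 -> fresh
Step 5: SEND seq=2179 -> fresh

Answer: none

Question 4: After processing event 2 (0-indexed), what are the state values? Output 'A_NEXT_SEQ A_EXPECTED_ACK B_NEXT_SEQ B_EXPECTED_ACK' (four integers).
After event 0: A_seq=72 A_ack=2000 B_seq=2000 B_ack=72
After event 1: A_seq=270 A_ack=2000 B_seq=2000 B_ack=270
After event 2: A_seq=270 A_ack=2000 B_seq=2046 B_ack=270

270 2000 2046 270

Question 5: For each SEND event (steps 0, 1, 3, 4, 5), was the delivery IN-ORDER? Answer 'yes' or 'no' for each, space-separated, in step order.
Answer: yes yes no no no

Derivation:
Step 0: SEND seq=0 -> in-order
Step 1: SEND seq=72 -> in-order
Step 3: SEND seq=2046 -> out-of-order
Step 4: SEND seq=2116 -> out-of-order
Step 5: SEND seq=2179 -> out-of-order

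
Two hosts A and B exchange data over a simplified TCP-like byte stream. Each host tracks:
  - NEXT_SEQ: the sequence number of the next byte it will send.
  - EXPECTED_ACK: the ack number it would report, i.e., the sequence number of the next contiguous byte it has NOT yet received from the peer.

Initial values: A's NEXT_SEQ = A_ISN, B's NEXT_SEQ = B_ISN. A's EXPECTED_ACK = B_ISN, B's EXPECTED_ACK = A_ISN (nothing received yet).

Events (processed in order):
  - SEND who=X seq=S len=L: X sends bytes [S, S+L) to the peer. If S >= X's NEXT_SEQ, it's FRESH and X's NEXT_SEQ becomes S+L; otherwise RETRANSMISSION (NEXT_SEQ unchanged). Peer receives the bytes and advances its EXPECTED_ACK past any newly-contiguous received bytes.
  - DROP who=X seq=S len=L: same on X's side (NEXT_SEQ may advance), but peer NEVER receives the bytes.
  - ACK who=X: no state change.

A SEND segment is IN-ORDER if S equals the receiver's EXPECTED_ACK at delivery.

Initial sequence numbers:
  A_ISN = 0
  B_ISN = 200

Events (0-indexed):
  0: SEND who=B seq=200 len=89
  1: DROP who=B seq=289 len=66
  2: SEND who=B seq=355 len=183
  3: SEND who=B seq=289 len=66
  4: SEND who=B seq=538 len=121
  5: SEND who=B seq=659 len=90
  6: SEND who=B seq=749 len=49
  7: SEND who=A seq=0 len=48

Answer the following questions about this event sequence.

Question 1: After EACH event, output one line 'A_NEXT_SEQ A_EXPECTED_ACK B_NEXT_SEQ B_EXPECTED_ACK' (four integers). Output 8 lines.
0 289 289 0
0 289 355 0
0 289 538 0
0 538 538 0
0 659 659 0
0 749 749 0
0 798 798 0
48 798 798 48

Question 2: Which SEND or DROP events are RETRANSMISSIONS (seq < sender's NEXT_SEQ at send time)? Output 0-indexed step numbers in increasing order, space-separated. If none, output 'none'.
Step 0: SEND seq=200 -> fresh
Step 1: DROP seq=289 -> fresh
Step 2: SEND seq=355 -> fresh
Step 3: SEND seq=289 -> retransmit
Step 4: SEND seq=538 -> fresh
Step 5: SEND seq=659 -> fresh
Step 6: SEND seq=749 -> fresh
Step 7: SEND seq=0 -> fresh

Answer: 3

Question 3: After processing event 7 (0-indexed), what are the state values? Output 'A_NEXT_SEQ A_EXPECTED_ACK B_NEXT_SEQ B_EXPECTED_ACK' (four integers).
After event 0: A_seq=0 A_ack=289 B_seq=289 B_ack=0
After event 1: A_seq=0 A_ack=289 B_seq=355 B_ack=0
After event 2: A_seq=0 A_ack=289 B_seq=538 B_ack=0
After event 3: A_seq=0 A_ack=538 B_seq=538 B_ack=0
After event 4: A_seq=0 A_ack=659 B_seq=659 B_ack=0
After event 5: A_seq=0 A_ack=749 B_seq=749 B_ack=0
After event 6: A_seq=0 A_ack=798 B_seq=798 B_ack=0
After event 7: A_seq=48 A_ack=798 B_seq=798 B_ack=48

48 798 798 48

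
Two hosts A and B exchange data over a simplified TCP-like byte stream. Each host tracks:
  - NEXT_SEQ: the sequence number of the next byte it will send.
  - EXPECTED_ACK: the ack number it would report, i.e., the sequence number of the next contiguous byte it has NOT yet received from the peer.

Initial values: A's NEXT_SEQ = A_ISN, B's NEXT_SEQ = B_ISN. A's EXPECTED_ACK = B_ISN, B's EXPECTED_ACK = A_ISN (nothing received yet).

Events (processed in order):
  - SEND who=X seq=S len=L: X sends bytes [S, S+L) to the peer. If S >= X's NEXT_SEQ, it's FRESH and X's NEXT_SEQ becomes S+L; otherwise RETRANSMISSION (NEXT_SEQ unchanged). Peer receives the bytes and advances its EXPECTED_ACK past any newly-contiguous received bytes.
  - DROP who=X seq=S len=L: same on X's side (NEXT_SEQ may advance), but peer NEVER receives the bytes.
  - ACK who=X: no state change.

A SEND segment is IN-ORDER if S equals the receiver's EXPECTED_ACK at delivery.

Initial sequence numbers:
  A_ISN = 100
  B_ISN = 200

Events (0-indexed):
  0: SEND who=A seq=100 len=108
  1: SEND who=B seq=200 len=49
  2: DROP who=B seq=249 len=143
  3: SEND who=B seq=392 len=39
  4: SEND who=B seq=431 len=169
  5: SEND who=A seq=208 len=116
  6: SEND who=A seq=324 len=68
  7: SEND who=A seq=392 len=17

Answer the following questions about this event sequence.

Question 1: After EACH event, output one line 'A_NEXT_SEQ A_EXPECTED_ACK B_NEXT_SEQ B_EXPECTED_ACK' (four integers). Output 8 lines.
208 200 200 208
208 249 249 208
208 249 392 208
208 249 431 208
208 249 600 208
324 249 600 324
392 249 600 392
409 249 600 409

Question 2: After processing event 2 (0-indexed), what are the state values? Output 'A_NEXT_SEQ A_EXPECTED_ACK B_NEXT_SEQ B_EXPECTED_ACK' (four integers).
After event 0: A_seq=208 A_ack=200 B_seq=200 B_ack=208
After event 1: A_seq=208 A_ack=249 B_seq=249 B_ack=208
After event 2: A_seq=208 A_ack=249 B_seq=392 B_ack=208

208 249 392 208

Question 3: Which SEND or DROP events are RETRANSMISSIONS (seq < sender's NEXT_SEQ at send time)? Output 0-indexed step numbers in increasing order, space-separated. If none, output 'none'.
Step 0: SEND seq=100 -> fresh
Step 1: SEND seq=200 -> fresh
Step 2: DROP seq=249 -> fresh
Step 3: SEND seq=392 -> fresh
Step 4: SEND seq=431 -> fresh
Step 5: SEND seq=208 -> fresh
Step 6: SEND seq=324 -> fresh
Step 7: SEND seq=392 -> fresh

Answer: none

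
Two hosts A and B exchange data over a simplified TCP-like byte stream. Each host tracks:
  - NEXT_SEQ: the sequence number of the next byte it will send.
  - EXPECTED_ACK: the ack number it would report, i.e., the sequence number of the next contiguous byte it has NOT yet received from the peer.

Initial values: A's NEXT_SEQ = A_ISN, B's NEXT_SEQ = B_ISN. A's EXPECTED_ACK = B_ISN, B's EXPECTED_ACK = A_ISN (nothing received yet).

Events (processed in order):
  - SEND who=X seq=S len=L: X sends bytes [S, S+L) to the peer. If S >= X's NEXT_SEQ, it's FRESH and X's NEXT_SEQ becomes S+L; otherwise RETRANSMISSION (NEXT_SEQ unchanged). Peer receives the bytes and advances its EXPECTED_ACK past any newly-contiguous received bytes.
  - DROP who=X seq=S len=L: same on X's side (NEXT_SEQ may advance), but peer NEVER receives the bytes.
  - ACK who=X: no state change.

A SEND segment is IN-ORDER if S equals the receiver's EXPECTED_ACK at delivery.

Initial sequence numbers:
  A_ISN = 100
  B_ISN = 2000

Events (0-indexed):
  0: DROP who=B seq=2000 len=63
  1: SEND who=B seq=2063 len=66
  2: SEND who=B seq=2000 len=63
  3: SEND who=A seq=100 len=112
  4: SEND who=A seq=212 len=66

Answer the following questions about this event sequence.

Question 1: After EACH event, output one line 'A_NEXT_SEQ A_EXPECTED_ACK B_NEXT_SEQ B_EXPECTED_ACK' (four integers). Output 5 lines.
100 2000 2063 100
100 2000 2129 100
100 2129 2129 100
212 2129 2129 212
278 2129 2129 278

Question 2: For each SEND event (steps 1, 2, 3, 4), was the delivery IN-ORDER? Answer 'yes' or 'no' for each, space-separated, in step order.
Answer: no yes yes yes

Derivation:
Step 1: SEND seq=2063 -> out-of-order
Step 2: SEND seq=2000 -> in-order
Step 3: SEND seq=100 -> in-order
Step 4: SEND seq=212 -> in-order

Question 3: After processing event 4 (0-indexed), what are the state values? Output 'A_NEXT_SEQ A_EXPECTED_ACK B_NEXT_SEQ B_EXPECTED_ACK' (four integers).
After event 0: A_seq=100 A_ack=2000 B_seq=2063 B_ack=100
After event 1: A_seq=100 A_ack=2000 B_seq=2129 B_ack=100
After event 2: A_seq=100 A_ack=2129 B_seq=2129 B_ack=100
After event 3: A_seq=212 A_ack=2129 B_seq=2129 B_ack=212
After event 4: A_seq=278 A_ack=2129 B_seq=2129 B_ack=278

278 2129 2129 278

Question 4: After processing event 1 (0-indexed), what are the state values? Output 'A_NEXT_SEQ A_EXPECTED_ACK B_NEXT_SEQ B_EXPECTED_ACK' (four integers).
After event 0: A_seq=100 A_ack=2000 B_seq=2063 B_ack=100
After event 1: A_seq=100 A_ack=2000 B_seq=2129 B_ack=100

100 2000 2129 100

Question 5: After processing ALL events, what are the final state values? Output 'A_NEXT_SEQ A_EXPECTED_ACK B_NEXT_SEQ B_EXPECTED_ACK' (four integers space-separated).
After event 0: A_seq=100 A_ack=2000 B_seq=2063 B_ack=100
After event 1: A_seq=100 A_ack=2000 B_seq=2129 B_ack=100
After event 2: A_seq=100 A_ack=2129 B_seq=2129 B_ack=100
After event 3: A_seq=212 A_ack=2129 B_seq=2129 B_ack=212
After event 4: A_seq=278 A_ack=2129 B_seq=2129 B_ack=278

Answer: 278 2129 2129 278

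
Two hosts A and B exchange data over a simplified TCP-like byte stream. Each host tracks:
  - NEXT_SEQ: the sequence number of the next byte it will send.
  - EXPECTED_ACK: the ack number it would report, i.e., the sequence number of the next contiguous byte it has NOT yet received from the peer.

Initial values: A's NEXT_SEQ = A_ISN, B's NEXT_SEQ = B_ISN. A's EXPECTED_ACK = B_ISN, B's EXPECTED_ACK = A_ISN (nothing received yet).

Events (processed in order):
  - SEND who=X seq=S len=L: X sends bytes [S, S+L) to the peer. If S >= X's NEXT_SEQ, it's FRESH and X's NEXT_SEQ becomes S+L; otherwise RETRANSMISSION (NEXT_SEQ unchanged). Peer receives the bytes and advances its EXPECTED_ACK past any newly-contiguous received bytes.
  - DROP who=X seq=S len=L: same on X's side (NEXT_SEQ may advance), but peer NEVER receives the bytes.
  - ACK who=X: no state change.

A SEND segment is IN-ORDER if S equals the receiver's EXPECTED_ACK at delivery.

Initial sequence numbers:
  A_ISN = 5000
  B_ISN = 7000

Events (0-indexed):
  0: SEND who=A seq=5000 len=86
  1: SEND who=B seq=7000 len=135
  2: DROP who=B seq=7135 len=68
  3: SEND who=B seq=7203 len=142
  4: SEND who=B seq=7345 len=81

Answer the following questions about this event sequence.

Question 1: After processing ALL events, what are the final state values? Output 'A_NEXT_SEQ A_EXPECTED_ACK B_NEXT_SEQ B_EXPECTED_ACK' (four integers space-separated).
Answer: 5086 7135 7426 5086

Derivation:
After event 0: A_seq=5086 A_ack=7000 B_seq=7000 B_ack=5086
After event 1: A_seq=5086 A_ack=7135 B_seq=7135 B_ack=5086
After event 2: A_seq=5086 A_ack=7135 B_seq=7203 B_ack=5086
After event 3: A_seq=5086 A_ack=7135 B_seq=7345 B_ack=5086
After event 4: A_seq=5086 A_ack=7135 B_seq=7426 B_ack=5086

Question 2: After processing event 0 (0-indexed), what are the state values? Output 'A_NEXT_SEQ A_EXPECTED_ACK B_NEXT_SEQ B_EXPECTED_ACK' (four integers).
After event 0: A_seq=5086 A_ack=7000 B_seq=7000 B_ack=5086

5086 7000 7000 5086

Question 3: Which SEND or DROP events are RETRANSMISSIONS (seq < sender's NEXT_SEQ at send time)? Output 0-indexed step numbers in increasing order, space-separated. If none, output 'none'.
Step 0: SEND seq=5000 -> fresh
Step 1: SEND seq=7000 -> fresh
Step 2: DROP seq=7135 -> fresh
Step 3: SEND seq=7203 -> fresh
Step 4: SEND seq=7345 -> fresh

Answer: none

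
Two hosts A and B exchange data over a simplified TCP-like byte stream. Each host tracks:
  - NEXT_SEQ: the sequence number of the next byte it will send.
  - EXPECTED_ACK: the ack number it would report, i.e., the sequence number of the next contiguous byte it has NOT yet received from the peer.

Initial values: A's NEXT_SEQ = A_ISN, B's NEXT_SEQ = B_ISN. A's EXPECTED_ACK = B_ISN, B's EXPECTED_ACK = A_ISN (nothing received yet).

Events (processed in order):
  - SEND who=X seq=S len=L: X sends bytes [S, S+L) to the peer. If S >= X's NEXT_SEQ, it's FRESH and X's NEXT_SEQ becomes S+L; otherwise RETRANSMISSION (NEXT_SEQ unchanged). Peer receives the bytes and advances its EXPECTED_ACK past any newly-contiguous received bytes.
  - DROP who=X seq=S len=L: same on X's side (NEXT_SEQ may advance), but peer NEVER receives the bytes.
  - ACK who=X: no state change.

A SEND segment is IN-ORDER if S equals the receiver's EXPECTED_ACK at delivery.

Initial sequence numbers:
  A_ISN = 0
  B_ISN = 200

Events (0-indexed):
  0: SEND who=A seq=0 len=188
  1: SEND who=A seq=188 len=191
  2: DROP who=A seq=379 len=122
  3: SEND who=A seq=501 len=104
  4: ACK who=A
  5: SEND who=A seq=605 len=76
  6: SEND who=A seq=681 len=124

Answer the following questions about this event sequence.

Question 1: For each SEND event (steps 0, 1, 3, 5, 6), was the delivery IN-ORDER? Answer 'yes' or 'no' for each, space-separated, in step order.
Answer: yes yes no no no

Derivation:
Step 0: SEND seq=0 -> in-order
Step 1: SEND seq=188 -> in-order
Step 3: SEND seq=501 -> out-of-order
Step 5: SEND seq=605 -> out-of-order
Step 6: SEND seq=681 -> out-of-order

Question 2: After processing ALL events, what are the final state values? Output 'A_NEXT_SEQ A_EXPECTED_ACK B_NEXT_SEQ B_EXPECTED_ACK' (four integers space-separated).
After event 0: A_seq=188 A_ack=200 B_seq=200 B_ack=188
After event 1: A_seq=379 A_ack=200 B_seq=200 B_ack=379
After event 2: A_seq=501 A_ack=200 B_seq=200 B_ack=379
After event 3: A_seq=605 A_ack=200 B_seq=200 B_ack=379
After event 4: A_seq=605 A_ack=200 B_seq=200 B_ack=379
After event 5: A_seq=681 A_ack=200 B_seq=200 B_ack=379
After event 6: A_seq=805 A_ack=200 B_seq=200 B_ack=379

Answer: 805 200 200 379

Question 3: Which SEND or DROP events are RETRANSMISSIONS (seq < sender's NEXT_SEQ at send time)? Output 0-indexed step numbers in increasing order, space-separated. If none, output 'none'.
Answer: none

Derivation:
Step 0: SEND seq=0 -> fresh
Step 1: SEND seq=188 -> fresh
Step 2: DROP seq=379 -> fresh
Step 3: SEND seq=501 -> fresh
Step 5: SEND seq=605 -> fresh
Step 6: SEND seq=681 -> fresh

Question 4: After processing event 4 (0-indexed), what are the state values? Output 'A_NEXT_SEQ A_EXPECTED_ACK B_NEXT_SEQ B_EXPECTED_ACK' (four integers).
After event 0: A_seq=188 A_ack=200 B_seq=200 B_ack=188
After event 1: A_seq=379 A_ack=200 B_seq=200 B_ack=379
After event 2: A_seq=501 A_ack=200 B_seq=200 B_ack=379
After event 3: A_seq=605 A_ack=200 B_seq=200 B_ack=379
After event 4: A_seq=605 A_ack=200 B_seq=200 B_ack=379

605 200 200 379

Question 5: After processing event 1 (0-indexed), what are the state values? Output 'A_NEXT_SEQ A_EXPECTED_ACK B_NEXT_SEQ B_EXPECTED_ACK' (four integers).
After event 0: A_seq=188 A_ack=200 B_seq=200 B_ack=188
After event 1: A_seq=379 A_ack=200 B_seq=200 B_ack=379

379 200 200 379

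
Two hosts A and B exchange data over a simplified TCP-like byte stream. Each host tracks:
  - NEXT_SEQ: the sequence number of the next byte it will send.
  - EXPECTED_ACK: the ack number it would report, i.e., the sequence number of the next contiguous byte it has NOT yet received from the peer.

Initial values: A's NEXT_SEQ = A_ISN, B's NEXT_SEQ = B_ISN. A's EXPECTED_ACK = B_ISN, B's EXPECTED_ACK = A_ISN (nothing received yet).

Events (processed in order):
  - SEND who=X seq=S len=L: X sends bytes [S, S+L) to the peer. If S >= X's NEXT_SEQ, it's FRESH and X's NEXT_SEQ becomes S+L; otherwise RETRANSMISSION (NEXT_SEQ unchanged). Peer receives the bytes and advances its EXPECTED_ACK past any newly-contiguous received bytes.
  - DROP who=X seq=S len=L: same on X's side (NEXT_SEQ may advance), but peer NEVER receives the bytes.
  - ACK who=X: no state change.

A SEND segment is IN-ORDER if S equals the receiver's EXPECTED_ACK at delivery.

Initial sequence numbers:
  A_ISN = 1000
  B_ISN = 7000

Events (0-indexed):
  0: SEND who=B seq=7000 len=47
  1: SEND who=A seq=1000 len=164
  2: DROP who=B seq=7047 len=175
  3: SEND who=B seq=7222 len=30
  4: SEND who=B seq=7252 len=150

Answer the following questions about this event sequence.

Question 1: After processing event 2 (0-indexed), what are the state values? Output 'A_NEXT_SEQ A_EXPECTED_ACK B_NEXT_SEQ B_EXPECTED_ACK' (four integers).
After event 0: A_seq=1000 A_ack=7047 B_seq=7047 B_ack=1000
After event 1: A_seq=1164 A_ack=7047 B_seq=7047 B_ack=1164
After event 2: A_seq=1164 A_ack=7047 B_seq=7222 B_ack=1164

1164 7047 7222 1164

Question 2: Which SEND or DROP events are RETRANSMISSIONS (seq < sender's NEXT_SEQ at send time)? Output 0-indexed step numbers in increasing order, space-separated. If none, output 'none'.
Answer: none

Derivation:
Step 0: SEND seq=7000 -> fresh
Step 1: SEND seq=1000 -> fresh
Step 2: DROP seq=7047 -> fresh
Step 3: SEND seq=7222 -> fresh
Step 4: SEND seq=7252 -> fresh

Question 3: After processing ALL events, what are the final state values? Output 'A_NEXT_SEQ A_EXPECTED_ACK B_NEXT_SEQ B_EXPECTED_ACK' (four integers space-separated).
Answer: 1164 7047 7402 1164

Derivation:
After event 0: A_seq=1000 A_ack=7047 B_seq=7047 B_ack=1000
After event 1: A_seq=1164 A_ack=7047 B_seq=7047 B_ack=1164
After event 2: A_seq=1164 A_ack=7047 B_seq=7222 B_ack=1164
After event 3: A_seq=1164 A_ack=7047 B_seq=7252 B_ack=1164
After event 4: A_seq=1164 A_ack=7047 B_seq=7402 B_ack=1164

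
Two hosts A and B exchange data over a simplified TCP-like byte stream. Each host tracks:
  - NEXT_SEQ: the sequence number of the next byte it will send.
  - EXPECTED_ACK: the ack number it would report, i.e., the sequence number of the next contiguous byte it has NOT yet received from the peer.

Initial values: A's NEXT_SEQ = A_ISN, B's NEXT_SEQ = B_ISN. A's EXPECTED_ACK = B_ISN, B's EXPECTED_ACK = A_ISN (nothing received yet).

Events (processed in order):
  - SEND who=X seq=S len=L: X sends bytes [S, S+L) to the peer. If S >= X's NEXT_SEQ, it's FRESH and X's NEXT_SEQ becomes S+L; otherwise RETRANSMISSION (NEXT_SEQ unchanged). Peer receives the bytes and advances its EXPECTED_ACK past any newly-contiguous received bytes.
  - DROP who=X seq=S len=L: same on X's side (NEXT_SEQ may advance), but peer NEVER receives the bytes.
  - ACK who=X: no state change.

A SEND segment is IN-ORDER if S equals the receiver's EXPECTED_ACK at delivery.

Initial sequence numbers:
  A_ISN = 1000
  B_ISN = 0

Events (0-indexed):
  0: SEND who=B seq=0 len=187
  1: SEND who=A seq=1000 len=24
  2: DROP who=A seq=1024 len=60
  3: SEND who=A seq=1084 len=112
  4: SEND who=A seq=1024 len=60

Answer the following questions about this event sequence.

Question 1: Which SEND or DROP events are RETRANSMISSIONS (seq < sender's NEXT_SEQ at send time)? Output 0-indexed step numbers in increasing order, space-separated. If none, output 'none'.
Step 0: SEND seq=0 -> fresh
Step 1: SEND seq=1000 -> fresh
Step 2: DROP seq=1024 -> fresh
Step 3: SEND seq=1084 -> fresh
Step 4: SEND seq=1024 -> retransmit

Answer: 4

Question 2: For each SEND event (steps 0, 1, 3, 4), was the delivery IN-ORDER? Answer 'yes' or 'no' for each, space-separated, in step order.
Step 0: SEND seq=0 -> in-order
Step 1: SEND seq=1000 -> in-order
Step 3: SEND seq=1084 -> out-of-order
Step 4: SEND seq=1024 -> in-order

Answer: yes yes no yes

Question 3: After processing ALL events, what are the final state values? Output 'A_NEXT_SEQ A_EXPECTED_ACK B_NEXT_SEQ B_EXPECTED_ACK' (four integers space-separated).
Answer: 1196 187 187 1196

Derivation:
After event 0: A_seq=1000 A_ack=187 B_seq=187 B_ack=1000
After event 1: A_seq=1024 A_ack=187 B_seq=187 B_ack=1024
After event 2: A_seq=1084 A_ack=187 B_seq=187 B_ack=1024
After event 3: A_seq=1196 A_ack=187 B_seq=187 B_ack=1024
After event 4: A_seq=1196 A_ack=187 B_seq=187 B_ack=1196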